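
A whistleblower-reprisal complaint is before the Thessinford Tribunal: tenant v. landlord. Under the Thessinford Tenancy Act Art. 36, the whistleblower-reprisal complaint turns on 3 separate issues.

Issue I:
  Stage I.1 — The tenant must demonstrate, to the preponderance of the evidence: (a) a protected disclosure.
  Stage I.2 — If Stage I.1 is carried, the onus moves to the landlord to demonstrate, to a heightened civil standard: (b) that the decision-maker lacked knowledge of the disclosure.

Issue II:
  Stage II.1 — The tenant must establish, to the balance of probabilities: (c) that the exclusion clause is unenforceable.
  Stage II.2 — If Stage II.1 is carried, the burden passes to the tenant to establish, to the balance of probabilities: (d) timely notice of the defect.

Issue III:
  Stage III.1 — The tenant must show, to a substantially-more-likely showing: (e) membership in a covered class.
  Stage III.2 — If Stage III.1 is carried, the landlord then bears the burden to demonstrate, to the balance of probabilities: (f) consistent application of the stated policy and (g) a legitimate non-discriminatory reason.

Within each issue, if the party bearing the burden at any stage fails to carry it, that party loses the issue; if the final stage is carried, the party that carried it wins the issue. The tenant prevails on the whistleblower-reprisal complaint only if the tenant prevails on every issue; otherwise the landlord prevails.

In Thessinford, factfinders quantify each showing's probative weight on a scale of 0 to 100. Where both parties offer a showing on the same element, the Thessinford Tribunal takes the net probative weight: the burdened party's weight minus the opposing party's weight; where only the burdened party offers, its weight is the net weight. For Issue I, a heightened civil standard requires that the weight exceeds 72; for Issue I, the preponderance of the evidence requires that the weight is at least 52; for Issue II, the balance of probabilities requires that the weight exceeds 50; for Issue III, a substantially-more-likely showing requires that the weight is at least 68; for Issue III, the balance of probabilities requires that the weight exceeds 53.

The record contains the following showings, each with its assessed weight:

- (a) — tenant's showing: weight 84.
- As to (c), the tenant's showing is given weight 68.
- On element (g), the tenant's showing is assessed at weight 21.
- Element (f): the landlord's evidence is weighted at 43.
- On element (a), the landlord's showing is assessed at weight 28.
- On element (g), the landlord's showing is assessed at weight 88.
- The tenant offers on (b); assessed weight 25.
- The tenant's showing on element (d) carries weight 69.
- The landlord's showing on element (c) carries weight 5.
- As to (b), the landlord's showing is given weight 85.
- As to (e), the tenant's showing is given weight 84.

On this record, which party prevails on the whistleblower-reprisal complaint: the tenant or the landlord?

tenant

— Issue I —
At Stage I.1 the tenant must meet the preponderance of the evidence (weight is at least 52): on (a) the weight is 84 less the opposing 28 gives net 56, ≥ 52, so (a) meets the standard.
  Stage I.1 carried; the burden shifts to the landlord.
At Stage I.2 the landlord must meet a heightened civil standard (weight exceeds 72): on (b) the weight is 85 less the opposing 25 gives net 60, ≤ 72, so (b) does not meet the standard.
  Not every element is met, so the landlord fails to carry Stage I.2.
The tenant prevails on this issue.
— Issue II —
Stage II.1 — burden on tenant; standard: the balance of probabilities (weight exceeds 50).
    (c): 68 − 5 = 63 > 50 [met]
  Stage II.1 is satisfied; the tenant continues to bear the burden.
Stage II.2 — burden on tenant; standard: the balance of probabilities (weight exceeds 50).
    (d): 69 > 50 [met]
  The tenant carries the last stage.
Every stage carried; the tenant prevails on this issue.
— Issue III —
Stage III.1 — burden on tenant; standard: a substantially-more-likely showing (weight is at least 68).
    (e): 84 ≥ 68 [met]
  Stage III.1 is satisfied; the onus moves to the landlord.
Stage III.2 — burden on landlord; standard: the balance of probabilities (weight exceeds 53).
    (f): 43 ≤ 53 [not met]
    (g): 88 − 21 = 67 > 53 [met]
  Stage III.2 not carried; the landlord fails its burden.
The analysis ends at Stage III.2; the tenant prevails on this issue.
Per-issue: Issue I → tenant; Issue II → tenant; Issue III → tenant. The tenant must prevail on every issue; overall, the tenant prevails.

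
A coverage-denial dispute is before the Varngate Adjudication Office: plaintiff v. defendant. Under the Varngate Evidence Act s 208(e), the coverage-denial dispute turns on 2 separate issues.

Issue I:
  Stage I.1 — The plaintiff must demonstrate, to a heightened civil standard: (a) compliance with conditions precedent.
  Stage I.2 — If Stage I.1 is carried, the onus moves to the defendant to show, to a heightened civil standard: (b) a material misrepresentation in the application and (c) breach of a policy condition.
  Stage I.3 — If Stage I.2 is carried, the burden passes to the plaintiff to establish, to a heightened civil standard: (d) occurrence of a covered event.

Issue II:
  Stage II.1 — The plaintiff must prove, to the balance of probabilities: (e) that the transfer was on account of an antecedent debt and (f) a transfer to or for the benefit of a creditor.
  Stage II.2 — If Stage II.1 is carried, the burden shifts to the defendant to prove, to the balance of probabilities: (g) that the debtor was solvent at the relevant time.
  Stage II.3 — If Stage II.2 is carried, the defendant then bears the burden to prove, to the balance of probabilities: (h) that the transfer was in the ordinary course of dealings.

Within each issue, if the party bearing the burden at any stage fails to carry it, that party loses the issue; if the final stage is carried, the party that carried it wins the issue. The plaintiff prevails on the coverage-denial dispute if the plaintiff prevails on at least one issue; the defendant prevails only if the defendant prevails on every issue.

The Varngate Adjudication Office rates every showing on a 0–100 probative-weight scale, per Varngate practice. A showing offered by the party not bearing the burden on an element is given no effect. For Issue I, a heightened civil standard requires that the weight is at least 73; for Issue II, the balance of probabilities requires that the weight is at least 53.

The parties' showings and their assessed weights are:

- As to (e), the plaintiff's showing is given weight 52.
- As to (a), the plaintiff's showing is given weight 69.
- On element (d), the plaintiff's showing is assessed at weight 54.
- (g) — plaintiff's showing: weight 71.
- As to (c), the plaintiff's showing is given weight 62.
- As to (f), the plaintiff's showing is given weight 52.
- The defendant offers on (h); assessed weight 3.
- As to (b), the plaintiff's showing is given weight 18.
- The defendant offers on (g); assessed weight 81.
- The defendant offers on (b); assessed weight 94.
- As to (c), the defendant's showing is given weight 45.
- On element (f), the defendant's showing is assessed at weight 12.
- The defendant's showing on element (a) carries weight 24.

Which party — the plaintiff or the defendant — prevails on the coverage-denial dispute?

defendant

— Issue I —
Stage I.1 (plaintiff, a heightened civil standard, weight is at least 73): (a) 69 (defendant's 24 disregarded) < 73 — fails.
  Stage I.1 not carried; the plaintiff fails its burden.
So the defendant prevails on this issue.
— Issue II —
Stage II.1 — burden on plaintiff; standard: the balance of probabilities (weight is at least 53).
    (e): 52 < 53 [not met]
    (f): 52 (defendant's 12 disregarded) < 53 [not met]
  Not every element is met, so the plaintiff fails to carry Stage II.1.
The analysis ends at Stage II.1; the defendant prevails on this issue.
Per-issue: Issue I → defendant; Issue II → defendant. The plaintiff must prevail on at least one issue; overall, the defendant prevails.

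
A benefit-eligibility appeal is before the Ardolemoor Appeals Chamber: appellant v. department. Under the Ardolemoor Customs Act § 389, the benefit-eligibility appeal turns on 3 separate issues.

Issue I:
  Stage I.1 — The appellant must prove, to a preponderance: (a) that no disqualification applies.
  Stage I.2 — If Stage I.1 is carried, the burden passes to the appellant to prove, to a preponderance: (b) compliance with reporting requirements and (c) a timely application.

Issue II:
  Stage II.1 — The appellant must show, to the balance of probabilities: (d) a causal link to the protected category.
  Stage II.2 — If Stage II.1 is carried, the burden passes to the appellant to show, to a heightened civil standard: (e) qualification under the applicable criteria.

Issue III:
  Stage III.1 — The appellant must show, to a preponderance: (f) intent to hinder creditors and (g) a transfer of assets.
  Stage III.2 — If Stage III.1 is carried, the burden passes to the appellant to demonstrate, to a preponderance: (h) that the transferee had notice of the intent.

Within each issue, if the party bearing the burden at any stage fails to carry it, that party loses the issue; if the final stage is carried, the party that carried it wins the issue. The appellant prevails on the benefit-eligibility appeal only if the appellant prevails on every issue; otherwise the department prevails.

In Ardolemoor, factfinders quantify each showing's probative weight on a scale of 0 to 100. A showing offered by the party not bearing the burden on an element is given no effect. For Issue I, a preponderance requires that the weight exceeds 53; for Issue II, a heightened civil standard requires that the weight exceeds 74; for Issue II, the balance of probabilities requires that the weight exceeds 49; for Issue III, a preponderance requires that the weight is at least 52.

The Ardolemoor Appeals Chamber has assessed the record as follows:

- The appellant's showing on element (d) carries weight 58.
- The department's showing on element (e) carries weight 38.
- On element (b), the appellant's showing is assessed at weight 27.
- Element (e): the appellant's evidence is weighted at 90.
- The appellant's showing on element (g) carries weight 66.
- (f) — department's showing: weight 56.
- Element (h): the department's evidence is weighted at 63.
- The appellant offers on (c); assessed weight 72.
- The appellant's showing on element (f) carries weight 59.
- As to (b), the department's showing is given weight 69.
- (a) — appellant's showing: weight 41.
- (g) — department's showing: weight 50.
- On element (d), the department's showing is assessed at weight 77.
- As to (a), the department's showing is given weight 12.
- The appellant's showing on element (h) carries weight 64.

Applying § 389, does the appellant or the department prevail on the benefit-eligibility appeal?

— Issue I —
Stage I.1 (appellant, a preponderance, weight exceeds 53): (a) 41 (department's 12 disregarded) ≤ 53 — fails.
  Stage I.1 not carried; the appellant fails its burden.
The analysis ends at Stage I.1; the department prevails on this issue.
— Issue II —
Stage II.1 — burden on appellant; standard: the balance of probabilities (weight exceeds 49).
    (d): 58 (department's 77 disregarded) > 49 [met]
  Stage II.1 carried; the burden remains with the appellant.
Stage II.2 — burden on appellant; standard: a heightened civil standard (weight exceeds 74).
    (e): 90 (department's 38 disregarded) > 74 [met]
  Stage II.2 carried; the final stage is satisfied.
All stages carried — the appellant prevails on this issue.
— Issue III —
Stage III.1 (appellant, a preponderance, weight is at least 52): (f) 59 (department's 56 disregarded) ≥ 52 — meets; (g) 66 (department's 50 disregarded) ≥ 52 — meets.
  All elements met. The appellant retains the burden for Stage III.2.
Stage III.2 (appellant, a preponderance, weight is at least 52): (h) 64 (department's 63 disregarded) ≥ 52 — meets.
  All elements met at the final stage.
With every stage satisfied, the appellant prevails on this issue.
Per-issue: Issue I → department; Issue II → appellant; Issue III → appellant. The appellant must prevail on every issue; overall, the department prevails.

department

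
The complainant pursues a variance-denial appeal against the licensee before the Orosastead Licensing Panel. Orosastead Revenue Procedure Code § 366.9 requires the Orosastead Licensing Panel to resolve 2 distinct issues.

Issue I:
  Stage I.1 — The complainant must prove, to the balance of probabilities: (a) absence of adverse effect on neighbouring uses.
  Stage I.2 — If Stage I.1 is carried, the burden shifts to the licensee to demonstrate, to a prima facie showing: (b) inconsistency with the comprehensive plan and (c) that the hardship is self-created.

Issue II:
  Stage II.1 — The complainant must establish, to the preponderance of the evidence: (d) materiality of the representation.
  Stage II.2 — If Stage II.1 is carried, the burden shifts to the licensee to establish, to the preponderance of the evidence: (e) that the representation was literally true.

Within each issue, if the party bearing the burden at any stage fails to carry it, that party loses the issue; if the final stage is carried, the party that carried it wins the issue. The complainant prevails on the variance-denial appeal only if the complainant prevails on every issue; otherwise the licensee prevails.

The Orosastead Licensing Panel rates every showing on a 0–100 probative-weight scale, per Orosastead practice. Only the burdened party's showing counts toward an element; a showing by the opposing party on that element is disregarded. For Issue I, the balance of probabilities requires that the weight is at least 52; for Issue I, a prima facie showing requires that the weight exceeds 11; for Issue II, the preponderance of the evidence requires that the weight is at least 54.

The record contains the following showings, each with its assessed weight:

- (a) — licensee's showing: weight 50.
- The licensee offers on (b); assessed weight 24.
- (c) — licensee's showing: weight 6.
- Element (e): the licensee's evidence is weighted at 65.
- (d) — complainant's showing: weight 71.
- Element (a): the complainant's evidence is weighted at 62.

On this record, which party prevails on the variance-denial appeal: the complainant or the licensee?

licensee

— Issue I —
Stage I.1 (complainant, the balance of probabilities, weight is at least 52): (a) 62 (licensee's 50 disregarded) ≥ 52 — meets.
  The complainant carries Stage I.1; the licensee now bears the burden.
Stage I.2 (licensee, a prima facie showing, weight exceeds 11): (b) 24 > 11 — meets; (c) 6 ≤ 11 — fails.
  Stage I.2 not carried; the licensee fails its burden.
The complainant prevails on this issue.
— Issue II —
Stage II.1 (complainant, the preponderance of the evidence, weight is at least 54): (d) 71 ≥ 54 — meets.
  Stage II.1 carried; the burden shifts to the licensee.
Stage II.2 (licensee, the preponderance of the evidence, weight is at least 54): (e) 65 ≥ 54 — meets.
  The licensee carries the last stage.
With every stage satisfied, the licensee prevails on this issue.
Per-issue: Issue I → complainant; Issue II → licensee. The complainant must prevail on every issue; overall, the licensee prevails.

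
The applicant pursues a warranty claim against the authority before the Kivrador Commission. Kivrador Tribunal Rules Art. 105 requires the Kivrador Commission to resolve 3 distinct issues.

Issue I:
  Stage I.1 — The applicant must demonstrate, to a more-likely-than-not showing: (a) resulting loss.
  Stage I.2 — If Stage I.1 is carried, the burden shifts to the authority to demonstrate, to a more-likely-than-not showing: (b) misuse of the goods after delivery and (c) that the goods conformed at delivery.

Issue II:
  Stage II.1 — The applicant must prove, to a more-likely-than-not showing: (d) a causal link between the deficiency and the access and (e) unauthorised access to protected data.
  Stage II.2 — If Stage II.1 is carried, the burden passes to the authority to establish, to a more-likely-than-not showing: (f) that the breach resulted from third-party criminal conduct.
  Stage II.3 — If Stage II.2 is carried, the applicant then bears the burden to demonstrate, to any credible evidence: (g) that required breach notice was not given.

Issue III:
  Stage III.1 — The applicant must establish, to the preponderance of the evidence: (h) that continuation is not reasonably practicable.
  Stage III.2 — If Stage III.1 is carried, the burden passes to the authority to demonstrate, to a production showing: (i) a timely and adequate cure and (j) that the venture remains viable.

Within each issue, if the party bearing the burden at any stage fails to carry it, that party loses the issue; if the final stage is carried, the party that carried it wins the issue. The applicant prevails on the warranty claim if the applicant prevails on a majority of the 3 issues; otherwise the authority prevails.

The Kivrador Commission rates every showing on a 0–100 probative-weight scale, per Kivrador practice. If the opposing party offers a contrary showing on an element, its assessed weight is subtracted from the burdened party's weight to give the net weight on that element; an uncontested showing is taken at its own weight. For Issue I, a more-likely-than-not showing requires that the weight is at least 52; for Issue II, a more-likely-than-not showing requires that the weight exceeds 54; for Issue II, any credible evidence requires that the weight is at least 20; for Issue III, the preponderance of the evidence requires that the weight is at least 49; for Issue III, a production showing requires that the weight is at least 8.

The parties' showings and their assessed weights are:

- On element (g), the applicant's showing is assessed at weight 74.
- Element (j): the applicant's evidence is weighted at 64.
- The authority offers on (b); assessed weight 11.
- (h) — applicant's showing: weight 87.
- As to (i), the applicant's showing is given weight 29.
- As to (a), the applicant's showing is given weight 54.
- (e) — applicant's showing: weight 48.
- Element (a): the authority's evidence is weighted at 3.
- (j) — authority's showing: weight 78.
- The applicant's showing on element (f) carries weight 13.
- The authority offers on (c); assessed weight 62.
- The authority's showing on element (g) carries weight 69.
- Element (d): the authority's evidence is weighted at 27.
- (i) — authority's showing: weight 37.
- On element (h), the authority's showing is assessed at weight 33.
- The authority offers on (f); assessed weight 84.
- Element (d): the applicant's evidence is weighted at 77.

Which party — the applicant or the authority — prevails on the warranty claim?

authority

— Issue I —
Stage I.1 (applicant, a more-likely-than-not showing, weight is at least 52): (a) net 54−3=51 < 52 — fails.
  Stage I.1 not carried; the applicant fails its burden.
So the authority prevails on this issue.
— Issue II —
Stage II.1 — burden on applicant; standard: a more-likely-than-not showing (weight exceeds 54).
    (d): 77 − 27 = 50 ≤ 54 [not met]
    (e): 48 ≤ 54 [not met]
  Not every element is met, so the applicant fails to carry Stage II.1.
The analysis ends at Stage II.1; the authority prevails on this issue.
— Issue III —
Stage III.1 (applicant, the preponderance of the evidence, weight is at least 49): (h) net 87−33=54 ≥ 49 — meets.
  The applicant carries Stage III.1; the authority now bears the burden.
Stage III.2 (authority, a production showing, weight is at least 8): (i) net 37−29=8 ≥ 8 — meets; (j) net 78−64=14 ≥ 8 — meets.
  The authority carries the last stage.
With every stage satisfied, the authority prevails on this issue.
Per-issue: Issue I → authority; Issue II → authority; Issue III → authority. The applicant must prevail on a majority of issues; overall, the authority prevails.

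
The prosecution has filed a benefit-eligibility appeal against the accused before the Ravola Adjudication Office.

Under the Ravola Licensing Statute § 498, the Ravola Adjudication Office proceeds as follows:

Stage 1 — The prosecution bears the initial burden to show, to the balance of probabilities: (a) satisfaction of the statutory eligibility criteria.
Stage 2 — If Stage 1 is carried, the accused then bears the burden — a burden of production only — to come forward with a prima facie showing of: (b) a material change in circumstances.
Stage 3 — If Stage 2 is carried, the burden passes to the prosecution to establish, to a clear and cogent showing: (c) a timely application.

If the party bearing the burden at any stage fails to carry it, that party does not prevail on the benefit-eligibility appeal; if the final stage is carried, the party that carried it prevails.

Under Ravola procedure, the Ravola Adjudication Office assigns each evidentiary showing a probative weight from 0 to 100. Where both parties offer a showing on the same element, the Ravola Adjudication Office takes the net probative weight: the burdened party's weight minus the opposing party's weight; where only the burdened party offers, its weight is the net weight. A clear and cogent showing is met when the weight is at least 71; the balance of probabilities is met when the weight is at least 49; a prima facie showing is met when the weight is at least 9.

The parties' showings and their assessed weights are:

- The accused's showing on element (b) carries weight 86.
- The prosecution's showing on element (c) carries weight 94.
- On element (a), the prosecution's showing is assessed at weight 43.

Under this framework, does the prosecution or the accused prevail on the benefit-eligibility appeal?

At Stage 1 the prosecution must meet the balance of probabilities (weight is at least 49): on (a) the weight is 43, < 49, so (a) does not meet the standard.
  The prosecution does not carry Stage 1.
So the accused prevails.

accused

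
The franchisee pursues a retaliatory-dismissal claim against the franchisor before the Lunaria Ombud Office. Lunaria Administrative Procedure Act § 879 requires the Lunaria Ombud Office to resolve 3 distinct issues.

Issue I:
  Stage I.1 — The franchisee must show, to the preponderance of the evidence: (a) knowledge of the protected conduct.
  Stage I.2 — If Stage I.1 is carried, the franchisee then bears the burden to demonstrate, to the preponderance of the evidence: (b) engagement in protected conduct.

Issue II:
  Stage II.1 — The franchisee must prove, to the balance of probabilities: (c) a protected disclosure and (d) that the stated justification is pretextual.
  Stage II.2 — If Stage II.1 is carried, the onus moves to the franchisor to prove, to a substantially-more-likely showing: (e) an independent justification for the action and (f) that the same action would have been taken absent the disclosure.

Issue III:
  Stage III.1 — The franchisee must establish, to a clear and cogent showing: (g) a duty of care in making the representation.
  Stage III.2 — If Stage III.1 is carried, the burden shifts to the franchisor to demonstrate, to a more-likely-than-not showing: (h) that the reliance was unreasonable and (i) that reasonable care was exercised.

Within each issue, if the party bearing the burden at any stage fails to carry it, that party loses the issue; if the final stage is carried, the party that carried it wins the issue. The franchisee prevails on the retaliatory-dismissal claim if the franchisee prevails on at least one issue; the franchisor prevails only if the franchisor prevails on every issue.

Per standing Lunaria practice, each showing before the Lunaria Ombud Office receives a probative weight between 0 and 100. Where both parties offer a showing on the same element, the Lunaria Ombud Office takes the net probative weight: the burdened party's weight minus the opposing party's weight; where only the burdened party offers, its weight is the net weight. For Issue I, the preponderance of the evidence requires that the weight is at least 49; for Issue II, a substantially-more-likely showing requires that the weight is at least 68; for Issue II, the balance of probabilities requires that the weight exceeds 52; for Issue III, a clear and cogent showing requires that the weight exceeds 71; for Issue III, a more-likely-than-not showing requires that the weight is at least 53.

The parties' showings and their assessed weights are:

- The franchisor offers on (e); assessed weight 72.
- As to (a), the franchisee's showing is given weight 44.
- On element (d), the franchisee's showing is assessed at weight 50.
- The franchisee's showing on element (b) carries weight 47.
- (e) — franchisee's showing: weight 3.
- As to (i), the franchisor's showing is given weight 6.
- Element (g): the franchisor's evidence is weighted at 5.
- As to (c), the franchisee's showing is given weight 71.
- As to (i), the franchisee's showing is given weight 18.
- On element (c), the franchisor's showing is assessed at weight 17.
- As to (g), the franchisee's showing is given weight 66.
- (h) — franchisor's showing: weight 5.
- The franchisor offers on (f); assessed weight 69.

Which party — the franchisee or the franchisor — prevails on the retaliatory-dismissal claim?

franchisor

— Issue I —
Stage I.1 — burden on franchisee; standard: the preponderance of the evidence (weight is at least 49).
    (a): 44 < 49 [not met]
  Not every element is met, so the franchisee fails to carry Stage I.1.
The franchisor prevails on this issue.
— Issue II —
Stage II.1 (franchisee, the balance of probabilities, weight exceeds 52): (c) net 71−17=54 > 52 — meets; (d) 50 ≤ 52 — fails.
  The franchisee does not carry Stage II.1.
So the franchisor prevails on this issue.
— Issue III —
Stage III.1 — burden on franchisee; standard: a clear and cogent showing (weight exceeds 71).
    (g): 66 − 5 = 61 ≤ 71 [not met]
  Stage III.1 not carried; the franchisee fails its burden.
The franchisor prevails on this issue.
Per-issue: Issue I → franchisor; Issue II → franchisor; Issue III → franchisor. The franchisee must prevail on at least one issue; overall, the franchisor prevails.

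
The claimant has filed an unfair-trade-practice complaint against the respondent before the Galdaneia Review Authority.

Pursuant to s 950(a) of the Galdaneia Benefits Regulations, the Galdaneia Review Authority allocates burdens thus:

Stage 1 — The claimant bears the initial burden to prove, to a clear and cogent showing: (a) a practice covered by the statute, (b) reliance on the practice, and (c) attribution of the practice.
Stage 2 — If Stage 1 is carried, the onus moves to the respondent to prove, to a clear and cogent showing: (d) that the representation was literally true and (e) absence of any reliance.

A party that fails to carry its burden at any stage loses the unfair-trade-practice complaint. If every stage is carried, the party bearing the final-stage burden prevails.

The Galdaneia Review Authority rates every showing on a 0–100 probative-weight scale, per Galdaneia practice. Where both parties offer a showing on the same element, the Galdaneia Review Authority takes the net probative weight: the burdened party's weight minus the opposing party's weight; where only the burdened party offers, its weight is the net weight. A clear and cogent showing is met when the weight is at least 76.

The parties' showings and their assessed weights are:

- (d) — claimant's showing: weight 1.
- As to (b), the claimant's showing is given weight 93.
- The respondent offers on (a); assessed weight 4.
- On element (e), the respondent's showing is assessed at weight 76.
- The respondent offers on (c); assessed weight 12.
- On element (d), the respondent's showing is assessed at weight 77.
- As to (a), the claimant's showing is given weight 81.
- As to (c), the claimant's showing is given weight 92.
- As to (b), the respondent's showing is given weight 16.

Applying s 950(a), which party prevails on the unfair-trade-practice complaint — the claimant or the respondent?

At Stage 1 the claimant must meet a clear and cogent showing (weight is at least 76): on (a) the weight is 81 less the opposing 4 gives net 77, which does reach 76, so (a) meets the standard; on (b) the weight is 93 less the opposing 16 gives net 77, ≥ 76, so (b) meets the standard; on (c) the weight is 92 less the opposing 12 gives net 80, which does reach 76, so (c) meets the standard.
  All elements met. The burden passes to the respondent.
At Stage 2 the respondent must meet a clear and cogent showing (weight is at least 76): on (d) the weight is 77 less the opposing 1 gives net 76, ≥ 76, so (d) meets the standard; on (e) the weight is 76, ≥ 76, so (e) meets the standard.
  The respondent carries the last stage.
Every stage carried; the respondent prevails.

respondent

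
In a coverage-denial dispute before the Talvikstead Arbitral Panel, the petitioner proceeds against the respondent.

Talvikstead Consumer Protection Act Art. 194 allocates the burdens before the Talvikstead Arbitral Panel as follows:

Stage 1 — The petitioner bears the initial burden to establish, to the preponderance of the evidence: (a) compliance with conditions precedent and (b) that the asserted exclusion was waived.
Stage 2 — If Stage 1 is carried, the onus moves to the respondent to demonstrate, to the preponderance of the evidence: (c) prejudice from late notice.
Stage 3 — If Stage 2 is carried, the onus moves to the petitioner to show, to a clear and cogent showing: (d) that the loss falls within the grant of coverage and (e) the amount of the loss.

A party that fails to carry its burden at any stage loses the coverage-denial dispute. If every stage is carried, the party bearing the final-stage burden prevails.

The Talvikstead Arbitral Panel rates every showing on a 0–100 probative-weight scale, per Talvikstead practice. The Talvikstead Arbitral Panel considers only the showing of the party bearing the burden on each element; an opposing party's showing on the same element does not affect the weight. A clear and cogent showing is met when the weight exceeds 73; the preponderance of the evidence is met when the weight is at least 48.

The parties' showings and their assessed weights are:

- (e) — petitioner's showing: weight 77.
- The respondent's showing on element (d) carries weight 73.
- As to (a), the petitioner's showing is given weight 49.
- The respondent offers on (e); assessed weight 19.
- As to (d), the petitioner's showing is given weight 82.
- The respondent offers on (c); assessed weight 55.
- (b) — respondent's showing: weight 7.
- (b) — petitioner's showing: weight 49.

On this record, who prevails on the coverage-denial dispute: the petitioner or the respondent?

petitioner

Stage 1 (petitioner, the preponderance of the evidence, weight is at least 48): (a) 49 ≥ 48 — meets; (b) 49 (respondent's 7 disregarded) ≥ 48 — meets.
  The petitioner carries Stage 1; the respondent now bears the burden.
Stage 2 (respondent, the preponderance of the evidence, weight is at least 48): (c) 55 ≥ 48 — meets.
  All elements met. The burden passes to the petitioner.
Stage 3 (petitioner, a clear and cogent showing, weight exceeds 73): (d) 82 (respondent's 73 disregarded) > 73 — meets; (e) 77 (respondent's 19 disregarded) > 73 — meets.
  The petitioner carries the last stage.
With every stage satisfied, the petitioner prevails.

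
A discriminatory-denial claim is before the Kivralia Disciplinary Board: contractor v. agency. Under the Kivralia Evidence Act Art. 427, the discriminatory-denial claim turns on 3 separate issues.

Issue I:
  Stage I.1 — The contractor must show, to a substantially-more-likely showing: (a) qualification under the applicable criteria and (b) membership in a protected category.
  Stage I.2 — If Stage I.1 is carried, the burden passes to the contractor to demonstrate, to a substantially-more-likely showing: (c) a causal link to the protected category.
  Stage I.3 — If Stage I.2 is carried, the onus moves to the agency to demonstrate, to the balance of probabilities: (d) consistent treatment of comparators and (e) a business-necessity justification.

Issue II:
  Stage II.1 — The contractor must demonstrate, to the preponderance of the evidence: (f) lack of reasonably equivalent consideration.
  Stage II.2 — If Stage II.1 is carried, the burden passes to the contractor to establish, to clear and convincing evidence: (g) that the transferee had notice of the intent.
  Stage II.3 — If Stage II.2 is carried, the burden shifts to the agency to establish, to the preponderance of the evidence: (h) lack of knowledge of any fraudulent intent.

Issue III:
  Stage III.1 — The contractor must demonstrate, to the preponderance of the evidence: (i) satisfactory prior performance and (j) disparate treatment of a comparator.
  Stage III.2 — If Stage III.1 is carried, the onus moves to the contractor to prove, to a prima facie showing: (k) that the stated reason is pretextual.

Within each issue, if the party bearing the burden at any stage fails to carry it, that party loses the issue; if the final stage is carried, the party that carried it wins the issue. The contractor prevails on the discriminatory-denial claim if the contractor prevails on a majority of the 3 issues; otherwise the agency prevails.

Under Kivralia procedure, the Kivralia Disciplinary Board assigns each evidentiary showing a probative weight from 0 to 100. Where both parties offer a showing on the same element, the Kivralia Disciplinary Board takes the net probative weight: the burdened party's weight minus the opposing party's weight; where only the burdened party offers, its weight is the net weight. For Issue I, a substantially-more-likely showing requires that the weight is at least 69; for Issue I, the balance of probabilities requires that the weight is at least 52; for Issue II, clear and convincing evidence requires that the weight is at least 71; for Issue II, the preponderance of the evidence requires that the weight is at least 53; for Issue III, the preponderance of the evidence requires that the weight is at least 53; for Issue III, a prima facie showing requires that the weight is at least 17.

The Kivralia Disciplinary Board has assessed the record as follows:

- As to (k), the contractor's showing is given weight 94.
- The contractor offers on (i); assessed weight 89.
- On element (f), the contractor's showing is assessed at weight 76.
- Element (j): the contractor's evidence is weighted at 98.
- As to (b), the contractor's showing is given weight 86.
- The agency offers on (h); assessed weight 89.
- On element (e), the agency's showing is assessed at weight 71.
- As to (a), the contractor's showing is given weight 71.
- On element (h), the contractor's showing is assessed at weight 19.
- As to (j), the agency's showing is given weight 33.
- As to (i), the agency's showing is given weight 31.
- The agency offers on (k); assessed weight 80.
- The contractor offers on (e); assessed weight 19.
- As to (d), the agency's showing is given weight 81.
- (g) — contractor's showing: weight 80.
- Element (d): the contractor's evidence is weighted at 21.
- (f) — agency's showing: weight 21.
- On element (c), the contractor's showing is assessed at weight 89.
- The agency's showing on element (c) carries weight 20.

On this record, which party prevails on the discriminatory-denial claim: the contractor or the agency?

— Issue I —
At Stage I.1 the contractor must meet a substantially-more-likely showing (weight is at least 69): on (a) the weight is 71, ≥ 69, so (a) meets the standard; on (b) the weight is 86, ≥ 69, so (b) meets the standard.
  All elements met. The contractor retains the burden for Stage I.2.
At Stage I.2 the contractor must meet a substantially-more-likely showing (weight is at least 69): on (c) the weight is 89 less the opposing 20 gives net 69, which does reach 69, so (c) meets the standard.
  Stage I.2 carried; the burden shifts to the agency.
At Stage I.3 the agency must meet the balance of probabilities (weight is at least 52): on (d) the weight is 81 less the opposing 21 gives net 60, ≥ 52, so (d) meets the standard; on (e) the weight is 71 less the opposing 19 gives net 52, ≥ 52, so (e) meets the standard.
  Stage I.3 carried; the final stage is satisfied.
Every stage carried; the agency prevails on this issue.
— Issue II —
At Stage II.1 the contractor must meet the preponderance of the evidence (weight is at least 53): on (f) the weight is 76 less the opposing 21 gives net 55, which does reach 53, so (f) meets the standard.
  All elements met. The contractor retains the burden for Stage II.2.
At Stage II.2 the contractor must meet clear and convincing evidence (weight is at least 71): on (g) the weight is 80, which does reach 71, so (g) meets the standard.
  All elements met. The burden passes to the agency.
At Stage II.3 the agency must meet the preponderance of the evidence (weight is at least 53): on (h) the weight is 89 less the opposing 19 gives net 70, which does reach 53, so (h) meets the standard.
  The agency carries the last stage.
With every stage satisfied, the agency prevails on this issue.
— Issue III —
Stage III.1 (contractor, the preponderance of the evidence, weight is at least 53): (i) net 89−31=58 ≥ 53 — meets; (j) net 98−33=65 ≥ 53 — meets.
  All elements met. The contractor retains the burden for Stage III.2.
Stage III.2 (contractor, a prima facie showing, weight is at least 17): (k) net 94−80=14 < 17 — fails.
  Stage III.2 not carried; the contractor fails its burden.
So the agency prevails on this issue.
Per-issue: Issue I → agency; Issue II → agency; Issue III → agency. The contractor must prevail on a majority of issues; overall, the agency prevails.

agency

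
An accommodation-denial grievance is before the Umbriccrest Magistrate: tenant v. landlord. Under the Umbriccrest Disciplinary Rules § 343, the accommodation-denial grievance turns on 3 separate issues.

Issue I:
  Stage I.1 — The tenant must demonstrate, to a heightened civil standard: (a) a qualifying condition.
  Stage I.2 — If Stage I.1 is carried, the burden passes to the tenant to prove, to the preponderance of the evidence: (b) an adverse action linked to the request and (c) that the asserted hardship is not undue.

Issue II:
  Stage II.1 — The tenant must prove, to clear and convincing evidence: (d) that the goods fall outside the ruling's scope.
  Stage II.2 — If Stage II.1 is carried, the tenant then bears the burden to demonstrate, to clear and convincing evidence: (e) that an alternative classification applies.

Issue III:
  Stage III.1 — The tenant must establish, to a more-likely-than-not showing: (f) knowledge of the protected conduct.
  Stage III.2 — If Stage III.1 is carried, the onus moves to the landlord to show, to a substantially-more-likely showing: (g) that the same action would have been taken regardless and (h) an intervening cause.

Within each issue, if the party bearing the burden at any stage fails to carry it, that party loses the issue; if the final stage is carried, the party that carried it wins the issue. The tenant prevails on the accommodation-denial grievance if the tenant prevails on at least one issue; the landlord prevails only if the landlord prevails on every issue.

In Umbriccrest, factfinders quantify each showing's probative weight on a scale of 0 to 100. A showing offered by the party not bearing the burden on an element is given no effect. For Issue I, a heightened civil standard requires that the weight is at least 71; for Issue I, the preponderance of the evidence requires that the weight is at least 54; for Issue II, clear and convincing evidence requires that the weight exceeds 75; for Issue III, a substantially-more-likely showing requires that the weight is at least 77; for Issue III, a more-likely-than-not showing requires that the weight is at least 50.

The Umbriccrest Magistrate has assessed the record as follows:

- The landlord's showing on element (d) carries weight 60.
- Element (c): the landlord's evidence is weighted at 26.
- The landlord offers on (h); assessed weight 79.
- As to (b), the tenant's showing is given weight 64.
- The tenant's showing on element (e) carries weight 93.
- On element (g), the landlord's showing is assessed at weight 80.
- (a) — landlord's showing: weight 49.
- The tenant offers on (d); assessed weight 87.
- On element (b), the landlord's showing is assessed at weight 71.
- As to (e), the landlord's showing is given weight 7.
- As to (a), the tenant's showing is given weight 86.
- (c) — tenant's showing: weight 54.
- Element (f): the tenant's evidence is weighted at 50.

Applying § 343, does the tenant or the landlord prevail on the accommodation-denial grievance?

tenant

— Issue I —
Stage I.1 (tenant, a heightened civil standard, weight is at least 71): (a) 86 (landlord's 49 disregarded) ≥ 71 — meets.
  Stage I.1 is satisfied; the tenant continues to bear the burden.
Stage I.2 (tenant, the preponderance of the evidence, weight is at least 54): (b) 64 (landlord's 71 disregarded) ≥ 54 — meets; (c) 54 (landlord's 26 disregarded) ≥ 54 — meets.
  Stage I.2 carried; the final stage is satisfied.
All stages carried — the tenant prevails on this issue.
— Issue II —
At Stage II.1 the tenant must meet clear and convincing evidence (weight exceeds 75): on (d) the weight is 87 (the landlord's 60 is given no effect), > 75, so (d) meets the standard.
  Stage II.1 carried; the burden remains with the tenant.
At Stage II.2 the tenant must meet clear and convincing evidence (weight exceeds 75): on (e) the weight is 93 (the landlord's 7 is given no effect), which does exceed 75, so (e) meets the standard.
  The tenant carries the last stage.
Every stage carried; the tenant prevails on this issue.
— Issue III —
At Stage III.1 the tenant must meet a more-likely-than-not showing (weight is at least 50): on (f) the weight is 50, which does reach 50, so (f) meets the standard.
  Stage III.1 carried; the burden shifts to the landlord.
At Stage III.2 the landlord must meet a substantially-more-likely showing (weight is at least 77): on (g) the weight is 80, which does reach 77, so (g) meets the standard; on (h) the weight is 79, ≥ 77, so (h) meets the standard.
  The landlord carries the last stage.
All stages carried — the landlord prevails on this issue.
Per-issue: Issue I → tenant; Issue II → tenant; Issue III → landlord. The tenant must prevail on at least one issue; overall, the tenant prevails.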